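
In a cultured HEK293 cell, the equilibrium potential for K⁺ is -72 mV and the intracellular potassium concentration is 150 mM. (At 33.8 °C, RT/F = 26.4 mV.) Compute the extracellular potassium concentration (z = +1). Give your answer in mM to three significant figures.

Nernst: E = (26.4/1) · ln([out]/[in]), so ln([out]/[in]) = -72.0 × 1 / 26.4 = -2.7273.
[out]/[in] = e^(-2.7273) = 0.0654.
[out] = 0.0654 × 150 = 9.81 mM.

9.81 mM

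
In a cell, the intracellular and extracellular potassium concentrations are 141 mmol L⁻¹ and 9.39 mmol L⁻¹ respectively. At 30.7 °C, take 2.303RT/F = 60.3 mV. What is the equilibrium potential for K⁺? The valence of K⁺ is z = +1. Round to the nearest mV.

E = (60.3/z) · log₁₀([K⁺]_out/[K⁺]_in) with z = +1.
= (60.3/1) · log₁₀(9.39/141) = 60.30 · log₁₀(0.0666)
= 60.30 · (-1.1766) = -70.95 mV

-71 mV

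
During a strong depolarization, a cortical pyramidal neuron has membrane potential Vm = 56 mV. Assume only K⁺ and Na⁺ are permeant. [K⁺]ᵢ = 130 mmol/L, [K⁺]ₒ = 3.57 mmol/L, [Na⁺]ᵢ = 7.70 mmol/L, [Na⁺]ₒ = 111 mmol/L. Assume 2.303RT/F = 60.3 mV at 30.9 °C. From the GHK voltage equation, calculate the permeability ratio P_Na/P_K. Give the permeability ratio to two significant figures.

Let α = P_Na/P_K. GHK: Vm = 60.3·log₁₀[(Kₒ + α·Naₒ)/(Kᵢ + α·Naᵢ)].
10^(Vm/60.3) = 10^(56.0/60.3) = 8.4857
So 8.4857·(Kᵢ + α·Naᵢ) = Kₒ + α·Naₒ → α = (8.4857·130.0 − 3.57) / (111.0 − 8.4857·7.7)
α = (1103 − 3.57) / (111.0 − 65.34) = 1100/45.66 = 24.08

24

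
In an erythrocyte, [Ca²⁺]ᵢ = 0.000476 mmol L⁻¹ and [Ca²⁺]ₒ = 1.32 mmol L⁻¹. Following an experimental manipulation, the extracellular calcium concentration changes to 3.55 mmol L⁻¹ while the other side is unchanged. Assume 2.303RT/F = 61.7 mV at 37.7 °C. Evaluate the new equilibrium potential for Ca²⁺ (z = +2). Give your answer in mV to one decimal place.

119.5 mV

After the shift: [Ca²⁺]_out = 3.55, [Ca²⁺]_in = 0.000476 mmol L⁻¹.
E_new = (61.7/2)·log₁₀(3.55/0.000476) = 30.85 · (3.8726) = 119.47 mV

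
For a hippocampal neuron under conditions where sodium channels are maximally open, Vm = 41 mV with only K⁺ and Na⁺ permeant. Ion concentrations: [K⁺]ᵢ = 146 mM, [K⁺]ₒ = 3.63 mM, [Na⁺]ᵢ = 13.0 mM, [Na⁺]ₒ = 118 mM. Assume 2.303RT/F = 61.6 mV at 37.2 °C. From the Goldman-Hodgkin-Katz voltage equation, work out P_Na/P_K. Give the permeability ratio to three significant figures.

Let α = P_Na/P_K. GHK: Vm = 61.6·log₁₀[(Kₒ + α·Naₒ)/(Kᵢ + α·Naᵢ)].
10^(Vm/61.6) = 10^(41.0/61.6) = 4.63
So 4.63·(Kᵢ + α·Naᵢ) = Kₒ + α·Naₒ → α = (4.63·146.0 − 3.63) / (118.0 − 4.63·13.0)
α = (676 − 3.63) / (118.0 − 60.19) = 672.4/57.81 = 11.63

11.6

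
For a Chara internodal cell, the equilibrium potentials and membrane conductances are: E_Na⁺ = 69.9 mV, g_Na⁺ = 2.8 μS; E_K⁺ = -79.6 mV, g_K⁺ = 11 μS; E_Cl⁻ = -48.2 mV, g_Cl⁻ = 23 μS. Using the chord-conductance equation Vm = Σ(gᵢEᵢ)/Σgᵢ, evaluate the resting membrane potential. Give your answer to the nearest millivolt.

-49 mV

Σ gᵢEᵢ = 2.8·(69.9) + 11·(-79.6) + 23·(-48.2) = -1788.48
Σ gᵢ = 2.8 + 11 + 23 = 36.8
Vm = -1788.48 / 36.8 = -48.60 mV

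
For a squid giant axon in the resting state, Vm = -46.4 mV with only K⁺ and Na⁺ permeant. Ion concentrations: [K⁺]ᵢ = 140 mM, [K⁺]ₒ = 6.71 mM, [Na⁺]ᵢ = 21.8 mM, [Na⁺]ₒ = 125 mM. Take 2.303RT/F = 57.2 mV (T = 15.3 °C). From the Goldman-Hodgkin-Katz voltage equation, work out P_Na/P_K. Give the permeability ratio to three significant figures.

0.123

Let α = P_Na/P_K. GHK: Vm = 57.2·log₁₀[(Kₒ + α·Naₒ)/(Kᵢ + α·Naᵢ)].
10^(Vm/57.2) = 10^(-46.4/57.2) = 0.15446
So 0.15446·(Kᵢ + α·Naᵢ) = Kₒ + α·Naₒ → α = (0.15446·140.0 − 6.71) / (125.0 − 0.15446·21.8)
α = (21.62 − 6.71) / (125.0 − 3.367) = 14.91/121.6 = 0.1226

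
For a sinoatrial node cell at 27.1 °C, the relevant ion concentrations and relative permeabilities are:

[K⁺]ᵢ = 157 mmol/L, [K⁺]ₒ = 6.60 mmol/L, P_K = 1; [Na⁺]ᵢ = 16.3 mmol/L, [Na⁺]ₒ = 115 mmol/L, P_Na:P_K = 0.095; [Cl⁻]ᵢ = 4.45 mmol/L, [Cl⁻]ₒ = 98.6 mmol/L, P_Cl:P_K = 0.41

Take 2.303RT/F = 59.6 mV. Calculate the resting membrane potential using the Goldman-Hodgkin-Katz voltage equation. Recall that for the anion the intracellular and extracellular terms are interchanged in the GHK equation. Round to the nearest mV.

-60 mV

Vm = 59.6 · log₁₀[(Σ P·[cation]ₒ + Σ P·[anion]ᵢ) / (Σ P·[cation]ᵢ + Σ P·[anion]ₒ)]
Numerator = 1×6.60 + 0.095×115 + 0.41×4.45 = 19.35
Denominator = 1×157 + 0.095×16.3 + 0.41×98.6 = 199
Vm = 59.6 · log₁₀(0.097246) = 59.6 × (-1.0121) = -60.32 mV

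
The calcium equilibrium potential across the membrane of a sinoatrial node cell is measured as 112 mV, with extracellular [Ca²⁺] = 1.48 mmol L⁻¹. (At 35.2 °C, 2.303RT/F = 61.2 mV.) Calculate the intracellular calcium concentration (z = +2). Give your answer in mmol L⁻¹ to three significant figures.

Nernst: E = (61.2/2) · log₁₀([out]/[in]), so log₁₀([out]/[in]) = 112.0 × 2 / 61.2 = 3.6601.
[out]/[in] = 10^(3.6601) = 4572.
[in] = 1.48 / 4572 = 0.0003237 mmol L⁻¹.

0.000324 mmol L⁻¹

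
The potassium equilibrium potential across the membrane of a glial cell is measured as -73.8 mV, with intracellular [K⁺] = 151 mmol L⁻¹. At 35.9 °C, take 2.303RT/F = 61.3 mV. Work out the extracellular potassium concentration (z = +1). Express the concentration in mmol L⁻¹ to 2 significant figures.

Nernst: E = (61.3/1) · log₁₀([out]/[in]), so log₁₀([out]/[in]) = -73.8 × 1 / 61.3 = -1.2039.
[out]/[in] = 10^(-1.2039) = 0.06253.
[out] = 0.06253 × 151 = 9.442 mmol L⁻¹.

9.4 mmol L⁻¹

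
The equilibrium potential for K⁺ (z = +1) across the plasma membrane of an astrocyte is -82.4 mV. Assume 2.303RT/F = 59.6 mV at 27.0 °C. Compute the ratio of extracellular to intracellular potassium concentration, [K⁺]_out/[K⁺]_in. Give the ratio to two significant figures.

log₁₀([out]/[in]) = E·z/(59.6) = -82.4 × 1 / 59.6 = -1.3826
[out]/[in] = 10^(-1.3826) = 0.04144

0.041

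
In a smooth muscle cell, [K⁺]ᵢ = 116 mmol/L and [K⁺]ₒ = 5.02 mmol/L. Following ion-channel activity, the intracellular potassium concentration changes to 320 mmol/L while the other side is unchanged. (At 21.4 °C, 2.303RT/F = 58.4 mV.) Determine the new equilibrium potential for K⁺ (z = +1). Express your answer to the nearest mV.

-105 mV

After the shift: [K⁺]_out = 5.02, [K⁺]_in = 320 mmol/L.
E_new = (58.4/1)·log₁₀(5.02/320) = 58.40 · (-1.8044) = -105.38 mV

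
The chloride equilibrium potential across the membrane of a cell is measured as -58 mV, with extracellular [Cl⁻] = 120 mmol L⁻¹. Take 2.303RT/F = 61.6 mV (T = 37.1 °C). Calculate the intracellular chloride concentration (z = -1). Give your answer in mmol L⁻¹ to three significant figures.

13.7 mmol L⁻¹

Nernst: E = (61.6/-1) · log₁₀([out]/[in]), so log₁₀([out]/[in]) = -58.0 × -1 / 61.6 = 0.9416.
[out]/[in] = 10^(0.9416) = 8.741.
[in] = 120 / 8.741 = 13.73 mmol L⁻¹.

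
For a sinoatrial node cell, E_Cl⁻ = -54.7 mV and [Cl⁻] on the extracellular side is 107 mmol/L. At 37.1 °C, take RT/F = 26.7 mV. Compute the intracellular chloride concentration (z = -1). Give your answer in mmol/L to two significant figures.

14 mmol/L

Nernst: E = (26.7/-1) · ln([out]/[in]), so ln([out]/[in]) = -54.7 × -1 / 26.7 = 2.0487.
[out]/[in] = e^(2.0487) = 7.758.
[in] = 107 / 7.758 = 13.79 mmol/L.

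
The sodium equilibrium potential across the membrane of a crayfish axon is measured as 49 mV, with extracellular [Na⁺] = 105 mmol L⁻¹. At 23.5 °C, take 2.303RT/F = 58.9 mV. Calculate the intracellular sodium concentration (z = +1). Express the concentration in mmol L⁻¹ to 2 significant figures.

15 mmol L⁻¹

Nernst: E = (58.9/1) · log₁₀([out]/[in]), so log₁₀([out]/[in]) = 49.0 × 1 / 58.9 = 0.8319.
[out]/[in] = 10^(0.8319) = 6.791.
[in] = 105 / 6.791 = 15.46 mmol L⁻¹.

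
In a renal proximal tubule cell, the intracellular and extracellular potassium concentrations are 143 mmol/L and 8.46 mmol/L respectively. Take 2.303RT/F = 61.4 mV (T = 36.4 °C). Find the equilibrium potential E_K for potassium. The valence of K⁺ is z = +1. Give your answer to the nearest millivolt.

-75 mV

E = (61.4/z) · log₁₀([K⁺]_out/[K⁺]_in) with z = +1.
= (61.4/1) · log₁₀(8.46/143) = 61.40 · log₁₀(0.05916)
= 61.40 · (-1.2280) = -75.40 mV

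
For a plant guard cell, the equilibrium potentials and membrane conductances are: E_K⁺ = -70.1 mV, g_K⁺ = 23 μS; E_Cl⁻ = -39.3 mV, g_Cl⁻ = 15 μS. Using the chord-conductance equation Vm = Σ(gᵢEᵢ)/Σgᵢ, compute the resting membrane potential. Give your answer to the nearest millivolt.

-58 mV

Σ gᵢEᵢ = 23·(-70.1) + 15·(-39.3) = -2201.80
Σ gᵢ = 23 + 15 = 38
Vm = -2201.80 / 38 = -57.94 mV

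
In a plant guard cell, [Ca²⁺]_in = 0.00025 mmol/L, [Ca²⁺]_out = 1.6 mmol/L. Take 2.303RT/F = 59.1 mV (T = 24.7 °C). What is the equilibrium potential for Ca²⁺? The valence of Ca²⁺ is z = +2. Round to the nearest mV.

112 mV

E = (59.1/z) · log₁₀([Ca²⁺]_out/[Ca²⁺]_in) with z = +2.
= (59.1/2) · log₁₀(1.6/0.00025) = 29.55 · log₁₀(6400)
= 29.55 · (3.8062) = 112.47 mV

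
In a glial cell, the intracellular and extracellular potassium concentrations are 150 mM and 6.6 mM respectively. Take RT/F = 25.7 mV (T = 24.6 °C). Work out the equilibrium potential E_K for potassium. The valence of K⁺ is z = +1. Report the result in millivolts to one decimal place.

-80.3 mV

E = (25.7/z) · ln([K⁺]_out/[K⁺]_in) with z = +1.
= (25.7/1) · ln(6.6/150) = 25.70 · ln(0.044)
= 25.70 · (-3.1236) = -80.28 mV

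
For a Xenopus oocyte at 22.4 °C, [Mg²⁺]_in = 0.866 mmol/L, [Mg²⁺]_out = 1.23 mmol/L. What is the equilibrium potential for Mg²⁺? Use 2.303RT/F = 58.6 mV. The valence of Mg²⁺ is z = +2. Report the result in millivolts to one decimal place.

E = (58.6/z) · log₁₀([Mg²⁺]_out/[Mg²⁺]_in) with z = +2.
= (58.6/2) · log₁₀(1.23/0.866) = 29.30 · log₁₀(1.42)
= 29.30 · (0.1524) = 4.46 mV

4.5 mV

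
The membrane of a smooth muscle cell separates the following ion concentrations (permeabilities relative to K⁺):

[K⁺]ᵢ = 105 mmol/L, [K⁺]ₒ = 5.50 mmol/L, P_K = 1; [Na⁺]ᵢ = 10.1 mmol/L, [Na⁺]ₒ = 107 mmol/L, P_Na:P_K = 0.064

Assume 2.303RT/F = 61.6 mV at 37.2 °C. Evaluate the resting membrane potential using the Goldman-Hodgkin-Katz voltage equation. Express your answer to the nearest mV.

Vm = 61.6 · log₁₀[(Σ P·[cation]ₒ + Σ P·[anion]ᵢ) / (Σ P·[cation]ᵢ + Σ P·[anion]ₒ)]
Numerator = 1×5.50 + 0.064×107 = 12.35
Denominator = 1×105 + 0.064×10.1 = 105.6
Vm = 61.6 · log₁₀(0.11688) = 61.6 × (-0.9323) = -57.43 mV

-57 mV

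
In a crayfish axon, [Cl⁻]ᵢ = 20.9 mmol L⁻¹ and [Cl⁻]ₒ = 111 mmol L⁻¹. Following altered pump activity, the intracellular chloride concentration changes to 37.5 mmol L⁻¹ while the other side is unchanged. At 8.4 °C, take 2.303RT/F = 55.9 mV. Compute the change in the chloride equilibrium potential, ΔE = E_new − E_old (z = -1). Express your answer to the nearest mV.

E_old = (55.9/-1)·log₁₀(111/20.9) = -40.54 mV
E_new = (55.9/-1)·log₁₀(111/37.5) = -26.35 mV
ΔE = -26.35 − (-40.54) = 14.19 mV

14 mV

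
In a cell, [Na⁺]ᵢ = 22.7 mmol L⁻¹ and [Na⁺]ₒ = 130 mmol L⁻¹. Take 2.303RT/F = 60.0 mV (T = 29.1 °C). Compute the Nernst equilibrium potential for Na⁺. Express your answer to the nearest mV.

E = (60.0/z) · log₁₀([Na⁺]_out/[Na⁺]_in) with z = +1.
= (60.0/1) · log₁₀(130/22.7) = 60.00 · log₁₀(5.727)
= 60.00 · (0.7579) = 45.48 mV

45 mV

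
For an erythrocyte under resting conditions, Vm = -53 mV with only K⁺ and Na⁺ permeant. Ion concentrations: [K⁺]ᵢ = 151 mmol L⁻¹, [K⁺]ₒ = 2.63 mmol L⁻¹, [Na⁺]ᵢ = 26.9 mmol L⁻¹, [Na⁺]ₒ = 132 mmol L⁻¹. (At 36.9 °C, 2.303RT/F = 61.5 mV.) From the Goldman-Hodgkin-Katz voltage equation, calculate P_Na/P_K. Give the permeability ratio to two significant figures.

Let α = P_Na/P_K. GHK: Vm = 61.5·log₁₀[(Kₒ + α·Naₒ)/(Kᵢ + α·Naᵢ)].
10^(Vm/61.5) = 10^(-53.0/61.5) = 0.13747
So 0.13747·(Kᵢ + α·Naᵢ) = Kₒ + α·Naₒ → α = (0.13747·151.0 − 2.63) / (132.0 − 0.13747·26.9)
α = (20.76 − 2.63) / (132.0 − 3.698) = 18.13/128.3 = 0.1413

0.14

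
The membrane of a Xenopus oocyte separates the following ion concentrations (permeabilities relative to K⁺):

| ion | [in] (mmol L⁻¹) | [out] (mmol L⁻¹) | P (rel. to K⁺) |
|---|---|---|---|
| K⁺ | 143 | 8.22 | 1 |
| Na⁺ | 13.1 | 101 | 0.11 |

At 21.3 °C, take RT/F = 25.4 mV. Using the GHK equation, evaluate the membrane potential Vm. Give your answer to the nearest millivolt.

Vm = 25.4 · ln[(Σ P·[cation]ₒ + Σ P·[anion]ᵢ) / (Σ P·[cation]ᵢ + Σ P·[anion]ₒ)]
Numerator = 1×8.22 + 0.11×101 = 19.33
Denominator = 1×143 + 0.11×13.1 = 144.4
Vm = 25.4 · ln(0.13383) = 25.4 × (-2.0112) = -51.08 mV

-51 mV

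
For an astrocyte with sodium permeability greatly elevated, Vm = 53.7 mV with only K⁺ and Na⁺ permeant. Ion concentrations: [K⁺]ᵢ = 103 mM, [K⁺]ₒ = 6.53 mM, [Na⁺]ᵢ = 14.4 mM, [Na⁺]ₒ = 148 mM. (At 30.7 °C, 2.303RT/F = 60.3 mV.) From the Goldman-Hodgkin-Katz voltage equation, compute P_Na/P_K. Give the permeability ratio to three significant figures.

Let α = P_Na/P_K. GHK: Vm = 60.3·log₁₀[(Kₒ + α·Naₒ)/(Kᵢ + α·Naᵢ)].
10^(Vm/60.3) = 10^(53.7/60.3) = 7.7723
So 7.7723·(Kᵢ + α·Naᵢ) = Kₒ + α·Naₒ → α = (7.7723·103.0 − 6.53) / (148.0 − 7.7723·14.4)
α = (800.5 − 6.53) / (148.0 − 111.9) = 794/36.08 = 22.01

22.0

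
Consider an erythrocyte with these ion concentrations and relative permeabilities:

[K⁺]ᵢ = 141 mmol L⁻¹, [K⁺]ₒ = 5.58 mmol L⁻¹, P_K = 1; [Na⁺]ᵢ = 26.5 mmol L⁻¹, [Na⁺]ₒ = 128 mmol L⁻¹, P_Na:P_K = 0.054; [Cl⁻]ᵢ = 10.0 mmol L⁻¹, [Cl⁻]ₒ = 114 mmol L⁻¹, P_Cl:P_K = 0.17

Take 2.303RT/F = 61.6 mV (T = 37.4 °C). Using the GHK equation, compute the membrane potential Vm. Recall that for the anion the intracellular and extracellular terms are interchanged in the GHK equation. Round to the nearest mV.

Vm = 61.6 · log₁₀[(Σ P·[cation]ₒ + Σ P·[anion]ᵢ) / (Σ P·[cation]ᵢ + Σ P·[anion]ₒ)]
Numerator = 1×5.58 + 0.054×128 + 0.17×10.0 = 14.19
Denominator = 1×141 + 0.054×26.5 + 0.17×114 = 161.8
Vm = 61.6 · log₁₀(0.087707) = 61.6 × (-1.0570) = -65.11 mV

-65 mV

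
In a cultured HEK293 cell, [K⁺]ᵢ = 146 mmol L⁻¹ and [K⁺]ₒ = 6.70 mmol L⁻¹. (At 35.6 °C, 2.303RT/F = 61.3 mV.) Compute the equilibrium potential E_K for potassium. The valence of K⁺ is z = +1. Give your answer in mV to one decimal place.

E = (61.3/z) · log₁₀([K⁺]_out/[K⁺]_in) with z = +1.
= (61.3/1) · log₁₀(6.70/146) = 61.30 · log₁₀(0.04589)
= 61.30 · (-1.3383) = -82.04 mV

-82.0 mV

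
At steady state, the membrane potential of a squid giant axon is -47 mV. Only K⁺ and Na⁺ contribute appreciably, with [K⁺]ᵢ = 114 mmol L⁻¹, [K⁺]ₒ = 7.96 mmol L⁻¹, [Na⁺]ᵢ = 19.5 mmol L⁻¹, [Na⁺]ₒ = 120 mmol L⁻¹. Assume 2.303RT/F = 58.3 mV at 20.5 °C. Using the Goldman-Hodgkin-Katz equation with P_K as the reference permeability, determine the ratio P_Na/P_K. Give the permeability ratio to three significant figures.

Let α = P_Na/P_K. GHK: Vm = 58.3·log₁₀[(Kₒ + α·Naₒ)/(Kᵢ + α·Naᵢ)].
10^(Vm/58.3) = 10^(-47.0/58.3) = 0.15625
So 0.15625·(Kᵢ + α·Naᵢ) = Kₒ + α·Naₒ → α = (0.15625·114.0 − 7.96) / (120.0 − 0.15625·19.5)
α = (17.81 − 7.96) / (120.0 − 3.047) = 9.853/117 = 0.08424

0.0842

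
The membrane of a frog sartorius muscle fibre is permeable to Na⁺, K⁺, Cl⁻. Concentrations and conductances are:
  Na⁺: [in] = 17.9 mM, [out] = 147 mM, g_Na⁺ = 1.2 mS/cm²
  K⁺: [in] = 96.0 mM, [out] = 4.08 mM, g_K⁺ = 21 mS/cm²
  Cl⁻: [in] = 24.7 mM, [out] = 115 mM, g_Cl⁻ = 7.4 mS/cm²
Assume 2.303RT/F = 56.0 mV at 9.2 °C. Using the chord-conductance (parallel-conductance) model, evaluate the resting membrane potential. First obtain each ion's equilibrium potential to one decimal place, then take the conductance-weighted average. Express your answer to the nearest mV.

-62 mV

E_Na⁺ = (56.0/1)·log₁₀(147/17.9) = 51.2 mV
E_K⁺ = (56.0/1)·log₁₀(4.08/96.0) = -76.8 mV
E_Cl⁻ = (56.0/-1)·log₁₀(115/24.7) = -37.4 mV
Vm = (Σ gᵢEᵢ)/(Σ gᵢ) = (1.2·51.2 + 21·-76.8 + 7.4·-37.4) / (1.2 + 21 + 7.4)
= -1828.12 / 29.6 = -61.76 mV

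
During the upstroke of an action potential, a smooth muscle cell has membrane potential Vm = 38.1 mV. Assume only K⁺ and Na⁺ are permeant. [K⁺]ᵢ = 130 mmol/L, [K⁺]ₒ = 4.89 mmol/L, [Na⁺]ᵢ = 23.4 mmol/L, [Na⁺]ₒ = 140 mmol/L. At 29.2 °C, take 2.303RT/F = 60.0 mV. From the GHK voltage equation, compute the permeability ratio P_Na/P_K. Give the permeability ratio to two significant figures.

14

Let α = P_Na/P_K. GHK: Vm = 60.0·log₁₀[(Kₒ + α·Naₒ)/(Kᵢ + α·Naᵢ)].
10^(Vm/60.0) = 10^(38.1/60.0) = 4.3152
So 4.3152·(Kᵢ + α·Naᵢ) = Kₒ + α·Naₒ → α = (4.3152·130.0 − 4.89) / (140.0 − 4.3152·23.4)
α = (561 − 4.89) / (140.0 − 101) = 556.1/39.02 = 14.25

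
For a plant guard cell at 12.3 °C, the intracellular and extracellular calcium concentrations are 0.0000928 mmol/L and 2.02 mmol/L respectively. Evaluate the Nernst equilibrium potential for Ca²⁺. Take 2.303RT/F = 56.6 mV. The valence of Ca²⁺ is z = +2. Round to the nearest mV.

E = (56.6/z) · log₁₀([Ca²⁺]_out/[Ca²⁺]_in) with z = +2.
= (56.6/2) · log₁₀(2.02/0.0000928) = 28.30 · log₁₀(2.177e+04)
= 28.30 · (4.3378) = 122.76 mV

123 mV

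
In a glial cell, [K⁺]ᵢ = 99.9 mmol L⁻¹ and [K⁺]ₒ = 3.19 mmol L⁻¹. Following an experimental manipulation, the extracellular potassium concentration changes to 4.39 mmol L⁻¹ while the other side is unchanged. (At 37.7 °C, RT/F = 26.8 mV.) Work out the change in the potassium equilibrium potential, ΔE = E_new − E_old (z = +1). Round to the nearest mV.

E_old = (26.8/1)·ln(3.19/99.9) = -92.30 mV
E_new = (26.8/1)·ln(4.39/99.9) = -83.75 mV
ΔE = -83.75 − (-92.30) = 8.56 mV

9 mV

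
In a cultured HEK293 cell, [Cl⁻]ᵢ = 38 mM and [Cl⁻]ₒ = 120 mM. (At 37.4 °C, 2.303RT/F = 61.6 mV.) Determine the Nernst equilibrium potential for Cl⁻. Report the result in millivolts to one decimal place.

E = (61.6/z) · log₁₀([Cl⁻]_out/[Cl⁻]_in) with z = -1.
For an anion, dividing by z = -1 reverses the sign.
= (61.6/-1) · log₁₀(120/38) = -61.60 · log₁₀(3.158)
= -61.60 · (0.4994) = -30.76 mV

-30.8 mV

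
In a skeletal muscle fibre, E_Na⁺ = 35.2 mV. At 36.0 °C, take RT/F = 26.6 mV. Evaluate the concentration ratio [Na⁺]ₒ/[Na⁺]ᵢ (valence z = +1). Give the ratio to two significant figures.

ln([out]/[in]) = E·z/(26.6) = 35.2 × 1 / 26.6 = 1.3233
[out]/[in] = e^(1.3233) = 3.756

3.8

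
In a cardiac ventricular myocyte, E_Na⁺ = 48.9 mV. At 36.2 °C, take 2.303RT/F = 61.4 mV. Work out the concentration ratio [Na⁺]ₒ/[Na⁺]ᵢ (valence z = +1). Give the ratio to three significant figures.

6.26

log₁₀([out]/[in]) = E·z/(61.4) = 48.9 × 1 / 61.4 = 0.7964
[out]/[in] = 10^(0.7964) = 6.258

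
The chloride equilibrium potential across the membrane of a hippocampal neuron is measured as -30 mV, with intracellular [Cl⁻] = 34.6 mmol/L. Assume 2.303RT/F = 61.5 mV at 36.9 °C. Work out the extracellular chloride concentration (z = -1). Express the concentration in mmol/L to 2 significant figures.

110 mmol/L

Nernst: E = (61.5/-1) · log₁₀([out]/[in]), so log₁₀([out]/[in]) = -30.0 × -1 / 61.5 = 0.4878.
[out]/[in] = 10^(0.4878) = 3.075.
[out] = 3.075 × 34.6 = 106.4 mmol/L.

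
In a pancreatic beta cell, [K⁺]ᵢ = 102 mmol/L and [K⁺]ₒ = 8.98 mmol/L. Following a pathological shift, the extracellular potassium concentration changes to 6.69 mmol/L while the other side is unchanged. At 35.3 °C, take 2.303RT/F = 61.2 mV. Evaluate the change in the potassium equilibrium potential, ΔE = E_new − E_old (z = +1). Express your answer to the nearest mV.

E_old = (61.2/1)·log₁₀(8.98/102) = -64.59 mV
E_new = (61.2/1)·log₁₀(6.69/102) = -72.41 mV
ΔE = -72.41 − (-64.59) = -7.82 mV

-8 mV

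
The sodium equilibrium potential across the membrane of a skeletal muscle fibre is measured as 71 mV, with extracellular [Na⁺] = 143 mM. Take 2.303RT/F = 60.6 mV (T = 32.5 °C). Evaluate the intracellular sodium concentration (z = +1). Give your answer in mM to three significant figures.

9.63 mM

Nernst: E = (60.6/1) · log₁₀([out]/[in]), so log₁₀([out]/[in]) = 71.0 × 1 / 60.6 = 1.1716.
[out]/[in] = 10^(1.1716) = 14.85.
[in] = 143 / 14.85 = 9.632 mM.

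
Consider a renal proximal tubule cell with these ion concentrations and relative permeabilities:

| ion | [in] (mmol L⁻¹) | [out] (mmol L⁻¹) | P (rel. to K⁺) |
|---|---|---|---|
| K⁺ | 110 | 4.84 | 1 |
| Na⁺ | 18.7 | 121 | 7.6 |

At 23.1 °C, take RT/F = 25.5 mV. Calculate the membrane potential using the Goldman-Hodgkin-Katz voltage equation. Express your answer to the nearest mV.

Vm = 25.5 · ln[(Σ P·[cation]ₒ + Σ P·[anion]ᵢ) / (Σ P·[cation]ᵢ + Σ P·[anion]ₒ)]
Numerator = 1×4.84 + 7.6×121 = 924.4
Denominator = 1×110 + 7.6×18.7 = 252.1
Vm = 25.5 · ln(3.6667) = 25.5 × (1.2993) = 33.13 mV

33 mV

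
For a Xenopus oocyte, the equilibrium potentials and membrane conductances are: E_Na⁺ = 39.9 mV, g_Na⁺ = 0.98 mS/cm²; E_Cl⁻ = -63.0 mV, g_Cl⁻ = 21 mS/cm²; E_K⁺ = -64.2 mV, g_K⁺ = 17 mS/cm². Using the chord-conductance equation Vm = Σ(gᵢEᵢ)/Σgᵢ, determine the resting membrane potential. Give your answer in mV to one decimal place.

Σ gᵢEᵢ = 0.98·(39.9) + 21·(-63.0) + 17·(-64.2) = -2375.30
Σ gᵢ = 0.98 + 21 + 17 = 38.98
Vm = -2375.30 / 38.98 = -60.94 mV

-60.9 mV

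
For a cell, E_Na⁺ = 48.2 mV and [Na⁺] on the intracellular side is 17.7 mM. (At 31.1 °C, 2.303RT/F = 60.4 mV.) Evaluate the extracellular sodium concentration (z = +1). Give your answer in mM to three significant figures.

Nernst: E = (60.4/1) · log₁₀([out]/[in]), so log₁₀([out]/[in]) = 48.2 × 1 / 60.4 = 0.7980.
[out]/[in] = 10^(0.7980) = 6.281.
[out] = 6.281 × 17.7 = 111.2 mM.

111 mM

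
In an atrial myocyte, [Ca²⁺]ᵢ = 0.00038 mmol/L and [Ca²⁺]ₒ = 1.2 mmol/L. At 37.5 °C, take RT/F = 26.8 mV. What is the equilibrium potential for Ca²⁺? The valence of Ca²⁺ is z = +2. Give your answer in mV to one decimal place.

108.0 mV

E = (26.8/z) · ln([Ca²⁺]_out/[Ca²⁺]_in) with z = +2.
= (26.8/2) · ln(1.2/0.00038) = 13.40 · ln(3158)
= 13.40 · (8.0577) = 107.97 mV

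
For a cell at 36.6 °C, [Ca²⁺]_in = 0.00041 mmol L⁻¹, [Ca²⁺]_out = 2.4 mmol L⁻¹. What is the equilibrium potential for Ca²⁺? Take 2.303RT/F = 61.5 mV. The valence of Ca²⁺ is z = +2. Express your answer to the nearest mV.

116 mV

E = (61.5/z) · log₁₀([Ca²⁺]_out/[Ca²⁺]_in) with z = +2.
= (61.5/2) · log₁₀(2.4/0.00041) = 30.75 · log₁₀(5854)
= 30.75 · (3.7674) = 115.85 mV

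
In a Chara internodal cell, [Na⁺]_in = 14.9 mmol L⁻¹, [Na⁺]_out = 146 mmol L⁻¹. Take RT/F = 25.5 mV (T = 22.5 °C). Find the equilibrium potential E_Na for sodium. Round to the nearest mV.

58 mV

E = (25.5/z) · ln([Na⁺]_out/[Na⁺]_in) with z = +1.
= (25.5/1) · ln(146/14.9) = 25.50 · ln(9.799)
= 25.50 · (2.2822) = 58.20 mV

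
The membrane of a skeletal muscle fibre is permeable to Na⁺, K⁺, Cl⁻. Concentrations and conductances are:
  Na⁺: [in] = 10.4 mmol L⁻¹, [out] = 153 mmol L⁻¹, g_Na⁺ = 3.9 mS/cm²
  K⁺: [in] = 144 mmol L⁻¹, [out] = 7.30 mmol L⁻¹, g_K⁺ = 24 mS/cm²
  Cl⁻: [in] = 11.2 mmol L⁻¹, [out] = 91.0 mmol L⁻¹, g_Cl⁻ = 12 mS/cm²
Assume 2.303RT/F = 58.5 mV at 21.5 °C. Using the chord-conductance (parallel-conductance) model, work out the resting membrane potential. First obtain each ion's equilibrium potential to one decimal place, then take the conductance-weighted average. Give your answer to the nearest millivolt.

E_Na⁺ = (58.5/1)·log₁₀(153/10.4) = 68.3 mV
E_K⁺ = (58.5/1)·log₁₀(7.30/144) = -75.8 mV
E_Cl⁻ = (58.5/-1)·log₁₀(91.0/11.2) = -53.2 mV
Vm = (Σ gᵢEᵢ)/(Σ gᵢ) = (3.9·68.3 + 24·-75.8 + 12·-53.2) / (3.9 + 24 + 12)
= -2191.23 / 39.9 = -54.92 mV

-55 mV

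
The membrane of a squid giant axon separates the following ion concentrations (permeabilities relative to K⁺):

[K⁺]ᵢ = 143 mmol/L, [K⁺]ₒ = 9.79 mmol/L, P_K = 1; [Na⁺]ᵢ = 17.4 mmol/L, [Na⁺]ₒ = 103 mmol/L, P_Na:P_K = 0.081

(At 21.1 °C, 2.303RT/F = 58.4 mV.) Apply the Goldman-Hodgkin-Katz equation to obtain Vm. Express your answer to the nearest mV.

Vm = 58.4 · log₁₀[(Σ P·[cation]ₒ + Σ P·[anion]ᵢ) / (Σ P·[cation]ᵢ + Σ P·[anion]ₒ)]
Numerator = 1×9.79 + 0.081×103 = 18.13
Denominator = 1×143 + 0.081×17.4 = 144.4
Vm = 58.4 · log₁₀(0.12557) = 58.4 × (-0.9011) = -52.63 mV

-53 mV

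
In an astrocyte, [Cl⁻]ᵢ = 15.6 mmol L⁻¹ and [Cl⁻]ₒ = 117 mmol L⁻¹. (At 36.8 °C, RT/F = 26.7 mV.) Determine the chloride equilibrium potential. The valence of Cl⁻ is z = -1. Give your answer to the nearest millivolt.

E = (26.7/z) · ln([Cl⁻]_out/[Cl⁻]_in) with z = -1.
For an anion, dividing by z = -1 reverses the sign.
= (26.7/-1) · ln(117/15.6) = -26.70 · ln(7.5)
= -26.70 · (2.0149) = -53.80 mV

-54 mV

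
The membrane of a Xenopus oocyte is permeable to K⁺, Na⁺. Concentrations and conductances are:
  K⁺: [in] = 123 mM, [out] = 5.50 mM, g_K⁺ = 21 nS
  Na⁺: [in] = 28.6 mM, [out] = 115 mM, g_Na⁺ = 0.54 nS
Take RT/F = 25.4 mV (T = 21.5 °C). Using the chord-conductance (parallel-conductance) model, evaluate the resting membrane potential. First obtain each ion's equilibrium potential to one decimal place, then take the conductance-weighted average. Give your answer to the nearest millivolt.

-76 mV

E_K⁺ = (25.4/1)·ln(5.50/123) = -78.9 mV
E_Na⁺ = (25.4/1)·ln(115/28.6) = 35.3 mV
Vm = (Σ gᵢEᵢ)/(Σ gᵢ) = (21·-78.9 + 0.54·35.3) / (21 + 0.54)
= -1637.84 / 21.54 = -76.04 mV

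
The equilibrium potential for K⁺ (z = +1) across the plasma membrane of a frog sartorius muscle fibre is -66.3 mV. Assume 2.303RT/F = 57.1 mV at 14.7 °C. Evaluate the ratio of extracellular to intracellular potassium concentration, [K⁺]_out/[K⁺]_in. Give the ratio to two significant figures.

log₁₀([out]/[in]) = E·z/(57.1) = -66.3 × 1 / 57.1 = -1.1611
[out]/[in] = 10^(-1.1611) = 0.069

0.069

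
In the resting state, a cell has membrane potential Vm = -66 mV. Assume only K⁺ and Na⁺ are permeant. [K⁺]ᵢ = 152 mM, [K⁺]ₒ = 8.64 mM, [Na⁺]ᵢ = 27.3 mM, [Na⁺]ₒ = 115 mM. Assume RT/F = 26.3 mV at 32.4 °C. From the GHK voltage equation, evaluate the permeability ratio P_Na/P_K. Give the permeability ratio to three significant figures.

0.0330

Let α = P_Na/P_K. GHK: Vm = 26.3·ln[(Kₒ + α·Naₒ)/(Kᵢ + α·Naᵢ)].
e^(Vm/26.3) = e^(-66.0/26.3) = 0.081308
So 0.081308·(Kᵢ + α·Naᵢ) = Kₒ + α·Naₒ → α = (0.081308·152.0 − 8.64) / (115.0 − 0.081308·27.3)
α = (12.36 − 8.64) / (115.0 − 2.22) = 3.719/112.8 = 0.03297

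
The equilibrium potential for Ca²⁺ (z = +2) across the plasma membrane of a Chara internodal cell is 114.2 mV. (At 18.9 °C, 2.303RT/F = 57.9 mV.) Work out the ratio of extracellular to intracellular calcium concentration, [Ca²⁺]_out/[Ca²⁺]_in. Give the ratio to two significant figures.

log₁₀([out]/[in]) = E·z/(57.9) = 114.2 × 2 / 57.9 = 3.9447
[out]/[in] = 10^(3.9447) = 8805

8800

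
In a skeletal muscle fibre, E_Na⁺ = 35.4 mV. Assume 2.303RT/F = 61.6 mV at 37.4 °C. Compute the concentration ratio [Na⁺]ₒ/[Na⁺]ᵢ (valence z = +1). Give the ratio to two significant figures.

log₁₀([out]/[in]) = E·z/(61.6) = 35.4 × 1 / 61.6 = 0.5747
[out]/[in] = 10^(0.5747) = 3.756

3.8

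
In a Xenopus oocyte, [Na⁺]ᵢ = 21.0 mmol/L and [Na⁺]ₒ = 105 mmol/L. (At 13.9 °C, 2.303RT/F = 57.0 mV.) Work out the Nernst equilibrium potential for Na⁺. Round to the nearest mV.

40 mV

E = (57.0/z) · log₁₀([Na⁺]_out/[Na⁺]_in) with z = +1.
= (57.0/1) · log₁₀(105/21.0) = 57.00 · log₁₀(5)
= 57.00 · (0.6990) = 39.84 mV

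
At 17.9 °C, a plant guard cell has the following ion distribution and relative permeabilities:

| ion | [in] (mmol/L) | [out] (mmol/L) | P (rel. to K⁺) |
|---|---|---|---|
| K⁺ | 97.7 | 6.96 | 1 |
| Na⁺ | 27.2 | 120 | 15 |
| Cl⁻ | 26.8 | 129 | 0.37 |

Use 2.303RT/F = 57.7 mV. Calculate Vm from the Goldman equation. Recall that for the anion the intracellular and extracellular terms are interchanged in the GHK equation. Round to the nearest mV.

30 mV

Vm = 57.7 · log₁₀[(Σ P·[cation]ₒ + Σ P·[anion]ᵢ) / (Σ P·[cation]ᵢ + Σ P·[anion]ₒ)]
Numerator = 1×6.96 + 15×120 + 0.37×26.8 = 1817
Denominator = 1×97.7 + 15×27.2 + 0.37×129 = 553.4
Vm = 57.7 · log₁₀(3.2829) = 57.7 × (0.5163) = 29.79 mV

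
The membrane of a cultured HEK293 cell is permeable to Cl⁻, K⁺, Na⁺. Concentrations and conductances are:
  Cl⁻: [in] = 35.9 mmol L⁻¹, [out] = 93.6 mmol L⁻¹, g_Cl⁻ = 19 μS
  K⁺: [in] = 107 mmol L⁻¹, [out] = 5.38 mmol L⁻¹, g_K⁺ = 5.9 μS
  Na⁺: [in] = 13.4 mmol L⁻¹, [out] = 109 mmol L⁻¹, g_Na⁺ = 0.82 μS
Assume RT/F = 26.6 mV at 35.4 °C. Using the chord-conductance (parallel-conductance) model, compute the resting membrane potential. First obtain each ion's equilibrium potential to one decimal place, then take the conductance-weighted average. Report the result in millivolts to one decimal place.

-35.3 mV

E_Cl⁻ = (26.6/-1)·ln(93.6/35.9) = -25.5 mV
E_K⁺ = (26.6/1)·ln(5.38/107) = -79.5 mV
E_Na⁺ = (26.6/1)·ln(109/13.4) = 55.8 mV
Vm = (Σ gᵢEᵢ)/(Σ gᵢ) = (19·-25.5 + 5.9·-79.5 + 0.82·55.8) / (19 + 5.9 + 0.82)
= -907.79 / 25.72 = -35.30 mV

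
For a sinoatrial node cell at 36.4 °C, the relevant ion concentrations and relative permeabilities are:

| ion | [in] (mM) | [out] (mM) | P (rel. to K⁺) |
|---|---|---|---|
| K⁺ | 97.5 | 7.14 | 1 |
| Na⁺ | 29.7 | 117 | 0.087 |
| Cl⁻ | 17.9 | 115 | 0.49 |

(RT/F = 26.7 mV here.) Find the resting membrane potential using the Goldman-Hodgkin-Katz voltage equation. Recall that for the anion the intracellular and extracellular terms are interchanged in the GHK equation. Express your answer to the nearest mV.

Vm = 26.7 · ln[(Σ P·[cation]ₒ + Σ P·[anion]ᵢ) / (Σ P·[cation]ᵢ + Σ P·[anion]ₒ)]
Numerator = 1×7.14 + 0.087×117 + 0.49×17.9 = 26.09
Denominator = 1×97.5 + 0.087×29.7 + 0.49×115 = 156.4
Vm = 26.7 · ln(0.16678) = 26.7 × (-1.7911) = -47.82 mV

-48 mV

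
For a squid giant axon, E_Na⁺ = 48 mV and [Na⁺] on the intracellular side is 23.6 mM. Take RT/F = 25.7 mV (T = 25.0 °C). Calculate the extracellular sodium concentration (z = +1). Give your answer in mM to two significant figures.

150 mM

Nernst: E = (25.7/1) · ln([out]/[in]), so ln([out]/[in]) = 48.0 × 1 / 25.7 = 1.8677.
[out]/[in] = e^(1.8677) = 6.473.
[out] = 6.473 × 23.6 = 152.8 mM.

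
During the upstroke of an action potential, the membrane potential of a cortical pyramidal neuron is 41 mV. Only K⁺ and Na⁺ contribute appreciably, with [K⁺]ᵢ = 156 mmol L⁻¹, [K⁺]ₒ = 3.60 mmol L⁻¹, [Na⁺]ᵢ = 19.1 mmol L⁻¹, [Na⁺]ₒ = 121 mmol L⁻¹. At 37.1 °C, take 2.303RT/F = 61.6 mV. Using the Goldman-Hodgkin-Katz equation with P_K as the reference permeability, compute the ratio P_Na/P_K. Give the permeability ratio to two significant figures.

Let α = P_Na/P_K. GHK: Vm = 61.6·log₁₀[(Kₒ + α·Naₒ)/(Kᵢ + α·Naᵢ)].
10^(Vm/61.6) = 10^(41.0/61.6) = 4.63
So 4.63·(Kᵢ + α·Naᵢ) = Kₒ + α·Naₒ → α = (4.63·156.0 − 3.6) / (121.0 − 4.63·19.1)
α = (722.3 − 3.6) / (121.0 − 88.43) = 718.7/32.57 = 22.07

22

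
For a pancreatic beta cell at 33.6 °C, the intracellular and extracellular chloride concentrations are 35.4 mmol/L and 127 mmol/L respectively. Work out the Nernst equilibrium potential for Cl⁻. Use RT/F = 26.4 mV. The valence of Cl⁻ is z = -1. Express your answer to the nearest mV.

E = (26.4/z) · ln([Cl⁻]_out/[Cl⁻]_in) with z = -1.
For an anion, dividing by z = -1 reverses the sign.
= (26.4/-1) · ln(127/35.4) = -26.40 · ln(3.588)
= -26.40 · (1.2775) = -33.73 mV

-34 mV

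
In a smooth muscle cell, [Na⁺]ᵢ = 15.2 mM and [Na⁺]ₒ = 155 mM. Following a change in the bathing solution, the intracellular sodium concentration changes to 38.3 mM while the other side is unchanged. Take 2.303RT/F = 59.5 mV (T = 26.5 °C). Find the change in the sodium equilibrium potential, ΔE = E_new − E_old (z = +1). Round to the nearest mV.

-24 mV

E_old = (59.5/1)·log₁₀(155/15.2) = 60.01 mV
E_new = (59.5/1)·log₁₀(155/38.3) = 36.12 mV
ΔE = 36.12 − (60.01) = -23.88 mV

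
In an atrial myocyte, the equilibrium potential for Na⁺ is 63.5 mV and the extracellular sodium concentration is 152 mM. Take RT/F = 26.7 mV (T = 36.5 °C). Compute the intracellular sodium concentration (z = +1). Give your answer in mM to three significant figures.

Nernst: E = (26.7/1) · ln([out]/[in]), so ln([out]/[in]) = 63.5 × 1 / 26.7 = 2.3783.
[out]/[in] = e^(2.3783) = 10.79.
[in] = 152 / 10.79 = 14.09 mM.

14.1 mM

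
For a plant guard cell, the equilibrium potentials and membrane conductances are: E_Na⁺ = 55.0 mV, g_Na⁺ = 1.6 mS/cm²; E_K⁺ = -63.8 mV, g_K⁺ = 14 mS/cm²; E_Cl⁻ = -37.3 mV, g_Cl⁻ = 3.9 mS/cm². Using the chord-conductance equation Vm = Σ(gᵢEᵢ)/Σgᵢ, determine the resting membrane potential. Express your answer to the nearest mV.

Σ gᵢEᵢ = 1.6·(55.0) + 14·(-63.8) + 3.9·(-37.3) = -950.67
Σ gᵢ = 1.6 + 14 + 3.9 = 19.5
Vm = -950.67 / 19.5 = -48.75 mV

-49 mV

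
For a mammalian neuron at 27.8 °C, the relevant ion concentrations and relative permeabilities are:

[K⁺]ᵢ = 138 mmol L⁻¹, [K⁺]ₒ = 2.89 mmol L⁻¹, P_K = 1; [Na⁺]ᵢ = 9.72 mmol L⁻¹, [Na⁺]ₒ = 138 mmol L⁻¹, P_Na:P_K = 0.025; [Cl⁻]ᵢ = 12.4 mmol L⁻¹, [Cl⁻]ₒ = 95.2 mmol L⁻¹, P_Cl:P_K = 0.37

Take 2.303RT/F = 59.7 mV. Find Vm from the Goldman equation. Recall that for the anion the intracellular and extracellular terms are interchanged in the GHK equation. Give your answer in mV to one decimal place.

-71.7 mV

Vm = 59.7 · log₁₀[(Σ P·[cation]ₒ + Σ P·[anion]ᵢ) / (Σ P·[cation]ᵢ + Σ P·[anion]ₒ)]
Numerator = 1×2.89 + 0.025×138 + 0.37×12.4 = 10.93
Denominator = 1×138 + 0.025×9.72 + 0.37×95.2 = 173.5
Vm = 59.7 · log₁₀(0.062998) = 59.7 × (-1.2007) = -71.68 mV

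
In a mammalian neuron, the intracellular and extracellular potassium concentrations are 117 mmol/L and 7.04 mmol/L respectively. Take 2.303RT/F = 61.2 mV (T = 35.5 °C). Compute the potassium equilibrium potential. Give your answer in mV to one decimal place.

-74.7 mV

E = (61.2/z) · log₁₀([K⁺]_out/[K⁺]_in) with z = +1.
= (61.2/1) · log₁₀(7.04/117) = 61.20 · log₁₀(0.06017)
= 61.20 · (-1.2206) = -74.70 mV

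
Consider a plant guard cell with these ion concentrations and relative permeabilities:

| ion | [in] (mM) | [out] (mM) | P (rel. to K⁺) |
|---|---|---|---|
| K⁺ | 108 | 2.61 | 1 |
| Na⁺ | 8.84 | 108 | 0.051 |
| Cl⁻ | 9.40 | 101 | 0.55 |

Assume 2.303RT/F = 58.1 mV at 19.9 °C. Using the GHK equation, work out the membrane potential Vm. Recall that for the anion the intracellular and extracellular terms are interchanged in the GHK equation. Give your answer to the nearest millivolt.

Vm = 58.1 · log₁₀[(Σ P·[cation]ₒ + Σ P·[anion]ᵢ) / (Σ P·[cation]ᵢ + Σ P·[anion]ₒ)]
Numerator = 1×2.61 + 0.051×108 + 0.55×9.40 = 13.29
Denominator = 1×108 + 0.051×8.84 + 0.55×101 = 164
Vm = 58.1 · log₁₀(0.081024) = 58.1 × (-1.0914) = -63.41 mV

-63 mV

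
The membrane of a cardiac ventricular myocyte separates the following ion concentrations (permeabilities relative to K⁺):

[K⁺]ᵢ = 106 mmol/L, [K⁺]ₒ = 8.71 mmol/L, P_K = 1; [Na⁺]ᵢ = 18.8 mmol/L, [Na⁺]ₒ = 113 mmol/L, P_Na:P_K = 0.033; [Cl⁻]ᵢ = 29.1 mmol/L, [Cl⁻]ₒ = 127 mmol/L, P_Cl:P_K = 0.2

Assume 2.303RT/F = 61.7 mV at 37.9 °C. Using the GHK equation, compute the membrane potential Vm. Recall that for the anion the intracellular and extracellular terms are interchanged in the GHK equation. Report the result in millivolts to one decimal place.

Vm = 61.7 · log₁₀[(Σ P·[cation]ₒ + Σ P·[anion]ᵢ) / (Σ P·[cation]ᵢ + Σ P·[anion]ₒ)]
Numerator = 1×8.71 + 0.033×113 + 0.2×29.1 = 18.26
Denominator = 1×106 + 0.033×18.8 + 0.2×127 = 132
Vm = 61.7 · log₁₀(0.1383) = 61.7 × (-0.8592) = -53.01 mV

-53.0 mV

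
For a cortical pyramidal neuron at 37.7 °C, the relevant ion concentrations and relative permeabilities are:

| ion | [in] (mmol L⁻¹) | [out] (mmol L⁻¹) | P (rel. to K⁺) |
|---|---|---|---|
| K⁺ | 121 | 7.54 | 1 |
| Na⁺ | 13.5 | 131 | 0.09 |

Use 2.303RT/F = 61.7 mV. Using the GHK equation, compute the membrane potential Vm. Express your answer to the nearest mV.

Vm = 61.7 · log₁₀[(Σ P·[cation]ₒ + Σ P·[anion]ᵢ) / (Σ P·[cation]ᵢ + Σ P·[anion]ₒ)]
Numerator = 1×7.54 + 0.09×131 = 19.33
Denominator = 1×121 + 0.09×13.5 = 122.2
Vm = 61.7 · log₁₀(0.15816) = 61.7 × (-0.8009) = -49.42 mV

-49 mV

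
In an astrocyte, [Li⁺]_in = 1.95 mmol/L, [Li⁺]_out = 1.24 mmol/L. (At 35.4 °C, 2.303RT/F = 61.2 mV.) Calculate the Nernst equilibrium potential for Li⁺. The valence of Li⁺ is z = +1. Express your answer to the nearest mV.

E = (61.2/z) · log₁₀([Li⁺]_out/[Li⁺]_in) with z = +1.
= (61.2/1) · log₁₀(1.24/1.95) = 61.20 · log₁₀(0.6359)
= 61.20 · (-0.1966) = -12.03 mV

-12 mV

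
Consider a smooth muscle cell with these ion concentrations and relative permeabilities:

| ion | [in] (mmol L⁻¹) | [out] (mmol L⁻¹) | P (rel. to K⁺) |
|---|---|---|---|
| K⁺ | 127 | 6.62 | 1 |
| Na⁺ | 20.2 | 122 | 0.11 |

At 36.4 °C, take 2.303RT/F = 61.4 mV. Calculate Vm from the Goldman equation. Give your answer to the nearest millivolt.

-50 mV

Vm = 61.4 · log₁₀[(Σ P·[cation]ₒ + Σ P·[anion]ᵢ) / (Σ P·[cation]ᵢ + Σ P·[anion]ₒ)]
Numerator = 1×6.62 + 0.11×122 = 20.04
Denominator = 1×127 + 0.11×20.2 = 129.2
Vm = 61.4 · log₁₀(0.15508) = 61.4 × (-0.8094) = -49.70 mV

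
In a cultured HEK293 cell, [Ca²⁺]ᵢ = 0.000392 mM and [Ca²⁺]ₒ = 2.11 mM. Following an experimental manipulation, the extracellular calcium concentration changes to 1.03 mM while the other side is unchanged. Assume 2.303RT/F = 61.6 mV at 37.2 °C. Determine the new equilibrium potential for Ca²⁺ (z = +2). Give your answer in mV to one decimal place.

After the shift: [Ca²⁺]_out = 1.03, [Ca²⁺]_in = 0.000392 mM.
E_new = (61.6/2)·log₁₀(1.03/0.000392) = 30.80 · (3.4196) = 105.32 mV

105.3 mV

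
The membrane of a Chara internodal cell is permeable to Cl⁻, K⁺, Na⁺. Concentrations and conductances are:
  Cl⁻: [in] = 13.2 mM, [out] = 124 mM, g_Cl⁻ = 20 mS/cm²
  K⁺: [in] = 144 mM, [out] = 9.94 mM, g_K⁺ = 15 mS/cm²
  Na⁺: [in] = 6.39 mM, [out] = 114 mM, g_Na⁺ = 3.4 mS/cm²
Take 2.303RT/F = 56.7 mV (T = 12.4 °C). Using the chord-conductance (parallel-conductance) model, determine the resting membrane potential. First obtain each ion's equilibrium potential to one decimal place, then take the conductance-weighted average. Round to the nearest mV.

E_Cl⁻ = (56.7/-1)·log₁₀(124/13.2) = -55.2 mV
E_K⁺ = (56.7/1)·log₁₀(9.94/144) = -65.8 mV
E_Na⁺ = (56.7/1)·log₁₀(114/6.39) = 71.0 mV
Vm = (Σ gᵢEᵢ)/(Σ gᵢ) = (20·-55.2 + 15·-65.8 + 3.4·71.0) / (20 + 15 + 3.4)
= -1849.60 / 38.4 = -48.17 mV

-48 mV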